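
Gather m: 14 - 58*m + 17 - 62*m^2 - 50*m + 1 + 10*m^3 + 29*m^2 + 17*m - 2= 10*m^3 - 33*m^2 - 91*m + 30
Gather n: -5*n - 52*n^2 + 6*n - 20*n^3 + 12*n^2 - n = -20*n^3 - 40*n^2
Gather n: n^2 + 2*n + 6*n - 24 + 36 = n^2 + 8*n + 12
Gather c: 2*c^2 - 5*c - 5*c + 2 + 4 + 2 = 2*c^2 - 10*c + 8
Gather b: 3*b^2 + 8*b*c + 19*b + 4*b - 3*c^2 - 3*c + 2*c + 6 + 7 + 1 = 3*b^2 + b*(8*c + 23) - 3*c^2 - c + 14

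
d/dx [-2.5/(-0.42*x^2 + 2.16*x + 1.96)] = (5.4 - 2.1*x)/(-0.42*x^2 + 2.16*x + 1.96)^2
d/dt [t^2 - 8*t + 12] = 2*t - 8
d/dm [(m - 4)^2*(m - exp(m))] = (m - 4)*(2*m + (1 - exp(m))*(m - 4) - 2*exp(m))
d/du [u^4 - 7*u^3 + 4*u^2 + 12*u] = 4*u^3 - 21*u^2 + 8*u + 12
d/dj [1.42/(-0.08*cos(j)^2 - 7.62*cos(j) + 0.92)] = -(0.2272*cos(j) + 10.8204)*sin(j)/(0.08*cos(j)^2 + 7.62*cos(j) - 0.92)^2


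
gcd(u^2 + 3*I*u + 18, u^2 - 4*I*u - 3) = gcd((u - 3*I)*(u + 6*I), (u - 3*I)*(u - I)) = u - 3*I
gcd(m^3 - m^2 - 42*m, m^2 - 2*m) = m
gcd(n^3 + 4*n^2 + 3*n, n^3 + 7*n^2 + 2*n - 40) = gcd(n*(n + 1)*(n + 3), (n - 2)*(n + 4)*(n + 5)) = 1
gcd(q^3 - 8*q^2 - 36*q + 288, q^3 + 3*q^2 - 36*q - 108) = q^2 - 36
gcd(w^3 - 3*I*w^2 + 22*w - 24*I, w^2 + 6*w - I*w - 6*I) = w - I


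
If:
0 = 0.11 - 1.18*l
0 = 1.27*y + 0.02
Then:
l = 0.09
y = -0.02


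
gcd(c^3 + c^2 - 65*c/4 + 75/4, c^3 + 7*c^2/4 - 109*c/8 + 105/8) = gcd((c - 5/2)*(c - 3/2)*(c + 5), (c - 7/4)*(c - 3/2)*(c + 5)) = c^2 + 7*c/2 - 15/2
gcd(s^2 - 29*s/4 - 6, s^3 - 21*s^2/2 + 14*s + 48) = s - 8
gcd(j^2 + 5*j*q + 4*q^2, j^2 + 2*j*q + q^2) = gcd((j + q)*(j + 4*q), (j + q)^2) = j + q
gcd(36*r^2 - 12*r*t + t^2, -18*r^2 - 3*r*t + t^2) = 6*r - t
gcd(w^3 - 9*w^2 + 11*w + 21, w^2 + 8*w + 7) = w + 1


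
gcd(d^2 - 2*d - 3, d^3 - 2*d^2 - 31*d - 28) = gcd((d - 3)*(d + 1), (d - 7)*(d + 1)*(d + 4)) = d + 1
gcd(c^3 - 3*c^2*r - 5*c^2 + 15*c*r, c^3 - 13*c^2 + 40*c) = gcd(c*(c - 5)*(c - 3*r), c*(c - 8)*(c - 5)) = c^2 - 5*c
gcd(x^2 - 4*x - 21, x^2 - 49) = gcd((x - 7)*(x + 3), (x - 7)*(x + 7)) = x - 7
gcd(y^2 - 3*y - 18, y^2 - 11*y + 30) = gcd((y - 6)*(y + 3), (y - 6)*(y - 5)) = y - 6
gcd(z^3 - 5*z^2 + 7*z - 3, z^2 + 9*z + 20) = 1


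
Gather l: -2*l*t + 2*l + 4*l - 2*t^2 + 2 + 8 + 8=l*(6 - 2*t) - 2*t^2 + 18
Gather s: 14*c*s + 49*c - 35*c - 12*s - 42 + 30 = 14*c + s*(14*c - 12) - 12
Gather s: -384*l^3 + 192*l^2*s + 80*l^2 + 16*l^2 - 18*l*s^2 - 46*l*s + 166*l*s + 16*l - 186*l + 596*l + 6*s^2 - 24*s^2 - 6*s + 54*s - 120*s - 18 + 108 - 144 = -384*l^3 + 96*l^2 + 426*l + s^2*(-18*l - 18) + s*(192*l^2 + 120*l - 72) - 54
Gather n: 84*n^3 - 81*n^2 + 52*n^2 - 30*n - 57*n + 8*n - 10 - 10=84*n^3 - 29*n^2 - 79*n - 20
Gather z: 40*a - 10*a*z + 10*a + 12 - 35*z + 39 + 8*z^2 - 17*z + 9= 50*a + 8*z^2 + z*(-10*a - 52) + 60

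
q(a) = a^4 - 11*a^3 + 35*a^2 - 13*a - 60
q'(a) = 4*a^3 - 33*a^2 + 70*a - 13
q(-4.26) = 1810.28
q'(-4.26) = -1219.31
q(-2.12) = 249.87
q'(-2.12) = -347.83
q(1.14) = -43.94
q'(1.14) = 29.84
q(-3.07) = 716.89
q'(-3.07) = -654.66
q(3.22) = 1.29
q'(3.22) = 3.79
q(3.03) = 0.23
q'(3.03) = 7.40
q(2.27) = -11.27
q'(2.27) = 22.64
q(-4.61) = 2273.10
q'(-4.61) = -1428.91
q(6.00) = 42.00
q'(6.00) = 83.00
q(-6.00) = 4950.00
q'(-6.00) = -2485.00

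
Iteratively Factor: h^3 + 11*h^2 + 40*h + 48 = (h + 3)*(h^2 + 8*h + 16) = (h + 3)*(h + 4)*(h + 4)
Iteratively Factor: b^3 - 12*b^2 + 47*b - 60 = (b - 3)*(b^2 - 9*b + 20) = (b - 5)*(b - 3)*(b - 4)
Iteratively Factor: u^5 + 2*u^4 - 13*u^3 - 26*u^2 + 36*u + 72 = (u + 2)*(u^4 - 13*u^2 + 36) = (u + 2)*(u + 3)*(u^3 - 3*u^2 - 4*u + 12) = (u - 2)*(u + 2)*(u + 3)*(u^2 - u - 6) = (u - 3)*(u - 2)*(u + 2)*(u + 3)*(u + 2)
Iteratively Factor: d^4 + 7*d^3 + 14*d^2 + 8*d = (d + 4)*(d^3 + 3*d^2 + 2*d) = d*(d + 4)*(d^2 + 3*d + 2) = d*(d + 1)*(d + 4)*(d + 2)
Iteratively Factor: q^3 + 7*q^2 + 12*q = (q + 4)*(q^2 + 3*q) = q*(q + 4)*(q + 3)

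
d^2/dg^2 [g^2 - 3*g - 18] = 2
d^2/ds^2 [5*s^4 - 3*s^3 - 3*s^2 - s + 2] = 60*s^2 - 18*s - 6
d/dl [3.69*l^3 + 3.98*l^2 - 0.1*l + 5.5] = 11.07*l^2 + 7.96*l - 0.1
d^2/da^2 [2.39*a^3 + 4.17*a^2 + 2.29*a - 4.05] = 14.34*a + 8.34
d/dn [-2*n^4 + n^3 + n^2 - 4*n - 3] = -8*n^3 + 3*n^2 + 2*n - 4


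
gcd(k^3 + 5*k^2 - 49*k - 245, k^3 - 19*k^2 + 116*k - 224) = k - 7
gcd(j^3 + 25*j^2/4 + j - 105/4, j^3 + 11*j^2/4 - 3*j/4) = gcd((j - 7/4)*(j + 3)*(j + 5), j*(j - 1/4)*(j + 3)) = j + 3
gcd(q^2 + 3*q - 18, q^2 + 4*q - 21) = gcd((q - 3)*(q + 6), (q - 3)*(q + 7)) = q - 3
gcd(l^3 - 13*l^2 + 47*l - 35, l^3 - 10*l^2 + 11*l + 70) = l^2 - 12*l + 35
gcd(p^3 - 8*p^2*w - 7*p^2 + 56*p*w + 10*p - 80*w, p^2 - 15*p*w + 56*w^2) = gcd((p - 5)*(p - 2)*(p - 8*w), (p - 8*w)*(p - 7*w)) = p - 8*w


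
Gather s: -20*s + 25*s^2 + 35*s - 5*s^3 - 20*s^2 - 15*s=-5*s^3 + 5*s^2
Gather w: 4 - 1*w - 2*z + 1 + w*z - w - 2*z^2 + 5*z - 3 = w*(z - 2) - 2*z^2 + 3*z + 2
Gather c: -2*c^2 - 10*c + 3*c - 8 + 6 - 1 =-2*c^2 - 7*c - 3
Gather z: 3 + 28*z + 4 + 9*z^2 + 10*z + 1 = 9*z^2 + 38*z + 8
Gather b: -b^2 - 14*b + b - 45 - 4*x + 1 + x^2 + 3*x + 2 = -b^2 - 13*b + x^2 - x - 42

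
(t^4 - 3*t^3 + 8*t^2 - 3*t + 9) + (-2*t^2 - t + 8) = t^4 - 3*t^3 + 6*t^2 - 4*t + 17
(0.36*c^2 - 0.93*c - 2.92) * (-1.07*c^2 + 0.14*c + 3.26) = -0.3852*c^4 + 1.0455*c^3 + 4.1678*c^2 - 3.4406*c - 9.5192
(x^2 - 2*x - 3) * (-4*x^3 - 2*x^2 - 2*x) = -4*x^5 + 6*x^4 + 14*x^3 + 10*x^2 + 6*x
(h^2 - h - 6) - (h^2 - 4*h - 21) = 3*h + 15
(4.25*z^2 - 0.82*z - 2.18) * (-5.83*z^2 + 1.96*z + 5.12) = -24.7775*z^4 + 13.1106*z^3 + 32.8622*z^2 - 8.4712*z - 11.1616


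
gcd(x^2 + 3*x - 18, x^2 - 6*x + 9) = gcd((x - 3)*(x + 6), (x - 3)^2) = x - 3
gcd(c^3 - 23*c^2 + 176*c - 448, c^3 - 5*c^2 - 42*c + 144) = c - 8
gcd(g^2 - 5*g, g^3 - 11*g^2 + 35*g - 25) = g - 5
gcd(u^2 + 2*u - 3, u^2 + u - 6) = u + 3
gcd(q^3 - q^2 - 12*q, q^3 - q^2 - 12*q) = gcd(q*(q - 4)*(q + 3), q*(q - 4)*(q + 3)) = q^3 - q^2 - 12*q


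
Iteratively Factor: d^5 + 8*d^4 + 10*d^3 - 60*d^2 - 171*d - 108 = (d + 1)*(d^4 + 7*d^3 + 3*d^2 - 63*d - 108) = (d + 1)*(d + 3)*(d^3 + 4*d^2 - 9*d - 36) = (d + 1)*(d + 3)*(d + 4)*(d^2 - 9) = (d - 3)*(d + 1)*(d + 3)*(d + 4)*(d + 3)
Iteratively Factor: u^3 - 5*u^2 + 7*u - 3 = (u - 3)*(u^2 - 2*u + 1) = (u - 3)*(u - 1)*(u - 1)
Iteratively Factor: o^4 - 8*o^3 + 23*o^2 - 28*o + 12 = (o - 1)*(o^3 - 7*o^2 + 16*o - 12) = (o - 3)*(o - 1)*(o^2 - 4*o + 4) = (o - 3)*(o - 2)*(o - 1)*(o - 2)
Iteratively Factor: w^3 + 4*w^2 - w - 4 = (w - 1)*(w^2 + 5*w + 4) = (w - 1)*(w + 4)*(w + 1)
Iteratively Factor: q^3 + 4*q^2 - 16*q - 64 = (q - 4)*(q^2 + 8*q + 16) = (q - 4)*(q + 4)*(q + 4)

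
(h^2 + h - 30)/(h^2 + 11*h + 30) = (h - 5)/(h + 5)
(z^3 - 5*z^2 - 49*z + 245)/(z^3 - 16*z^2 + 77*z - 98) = (z^2 + 2*z - 35)/(z^2 - 9*z + 14)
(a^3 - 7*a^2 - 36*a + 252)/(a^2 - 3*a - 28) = (a^2 - 36)/(a + 4)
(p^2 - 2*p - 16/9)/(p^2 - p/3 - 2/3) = (p - 8/3)/(p - 1)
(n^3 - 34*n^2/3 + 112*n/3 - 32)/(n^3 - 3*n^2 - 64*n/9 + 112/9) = 3*(n - 6)/(3*n + 7)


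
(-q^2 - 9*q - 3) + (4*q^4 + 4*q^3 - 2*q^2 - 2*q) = 4*q^4 + 4*q^3 - 3*q^2 - 11*q - 3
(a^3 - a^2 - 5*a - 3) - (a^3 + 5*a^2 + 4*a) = -6*a^2 - 9*a - 3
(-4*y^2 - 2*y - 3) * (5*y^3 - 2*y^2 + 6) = -20*y^5 - 2*y^4 - 11*y^3 - 18*y^2 - 12*y - 18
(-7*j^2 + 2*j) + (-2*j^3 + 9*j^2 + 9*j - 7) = -2*j^3 + 2*j^2 + 11*j - 7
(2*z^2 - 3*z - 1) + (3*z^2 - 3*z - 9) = 5*z^2 - 6*z - 10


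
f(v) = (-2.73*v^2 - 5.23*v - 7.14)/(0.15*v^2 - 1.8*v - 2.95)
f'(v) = (1.8 - 0.3*v)*(-2.73*v^2 - 5.23*v - 7.14)/(0.15*v^2 - 1.8*v - 2.95)^2 + (-5.46*v - 5.23)/(0.15*v^2 - 1.8*v - 2.95) = (5.6985*v^2 + 18.249*v + 2.5765)/(0.0225*v^4 - 0.54*v^3 + 2.355*v^2 + 10.62*v + 8.7025)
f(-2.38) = -4.65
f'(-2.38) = -1.80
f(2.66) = 6.05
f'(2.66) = 2.05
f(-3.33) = -4.25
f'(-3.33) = 0.23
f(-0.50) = 2.59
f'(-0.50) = -1.26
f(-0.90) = 3.84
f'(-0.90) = -6.32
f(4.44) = 10.54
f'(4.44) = 3.07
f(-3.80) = -4.41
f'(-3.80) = 0.42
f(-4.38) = -4.69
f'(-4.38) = 0.52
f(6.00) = 16.38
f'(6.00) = 4.55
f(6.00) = 16.38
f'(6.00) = 4.55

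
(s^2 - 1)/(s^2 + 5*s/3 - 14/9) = 9*(s^2 - 1)/(9*s^2 + 15*s - 14)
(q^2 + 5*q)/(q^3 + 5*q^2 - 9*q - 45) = q/(q^2 - 9)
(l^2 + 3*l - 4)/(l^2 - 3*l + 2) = (l + 4)/(l - 2)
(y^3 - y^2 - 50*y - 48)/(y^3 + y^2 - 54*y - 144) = (y + 1)/(y + 3)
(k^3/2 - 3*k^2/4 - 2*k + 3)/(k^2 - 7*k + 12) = (2*k^3 - 3*k^2 - 8*k + 12)/(4*(k^2 - 7*k + 12))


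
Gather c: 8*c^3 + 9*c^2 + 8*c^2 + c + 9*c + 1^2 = 8*c^3 + 17*c^2 + 10*c + 1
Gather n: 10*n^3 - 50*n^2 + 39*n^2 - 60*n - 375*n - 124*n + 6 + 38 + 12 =10*n^3 - 11*n^2 - 559*n + 56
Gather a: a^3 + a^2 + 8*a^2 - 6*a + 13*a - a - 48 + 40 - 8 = a^3 + 9*a^2 + 6*a - 16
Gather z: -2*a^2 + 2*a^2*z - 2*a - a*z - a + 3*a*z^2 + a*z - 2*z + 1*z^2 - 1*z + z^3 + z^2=-2*a^2 - 3*a + z^3 + z^2*(3*a + 2) + z*(2*a^2 - 3)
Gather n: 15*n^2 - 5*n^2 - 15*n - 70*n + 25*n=10*n^2 - 60*n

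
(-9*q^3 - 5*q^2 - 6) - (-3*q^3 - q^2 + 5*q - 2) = -6*q^3 - 4*q^2 - 5*q - 4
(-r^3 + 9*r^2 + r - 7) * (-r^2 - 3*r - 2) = r^5 - 6*r^4 - 26*r^3 - 14*r^2 + 19*r + 14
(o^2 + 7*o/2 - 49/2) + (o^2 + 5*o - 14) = 2*o^2 + 17*o/2 - 77/2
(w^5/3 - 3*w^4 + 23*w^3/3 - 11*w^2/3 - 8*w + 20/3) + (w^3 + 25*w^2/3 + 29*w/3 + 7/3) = w^5/3 - 3*w^4 + 26*w^3/3 + 14*w^2/3 + 5*w/3 + 9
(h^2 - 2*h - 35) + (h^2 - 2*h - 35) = 2*h^2 - 4*h - 70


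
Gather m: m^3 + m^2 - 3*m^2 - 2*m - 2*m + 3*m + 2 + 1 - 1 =m^3 - 2*m^2 - m + 2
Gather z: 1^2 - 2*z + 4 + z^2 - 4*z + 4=z^2 - 6*z + 9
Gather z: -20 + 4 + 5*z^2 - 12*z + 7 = 5*z^2 - 12*z - 9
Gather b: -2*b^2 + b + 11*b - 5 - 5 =-2*b^2 + 12*b - 10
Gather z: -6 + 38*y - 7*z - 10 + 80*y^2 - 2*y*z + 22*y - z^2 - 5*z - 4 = 80*y^2 + 60*y - z^2 + z*(-2*y - 12) - 20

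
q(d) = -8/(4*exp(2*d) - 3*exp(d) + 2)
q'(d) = -8*(-8*exp(2*d) + 3*exp(d))/(4*exp(2*d) - 3*exp(d) + 2)^2 = (64*exp(d) - 24)*exp(d)/(4*exp(2*d) - 3*exp(d) + 2)^2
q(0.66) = -0.72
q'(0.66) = 1.55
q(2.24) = -0.02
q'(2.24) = 0.05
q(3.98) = -0.00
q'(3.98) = 0.00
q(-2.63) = -4.43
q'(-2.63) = -0.43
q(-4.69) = -4.06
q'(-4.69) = -0.06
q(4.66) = -0.00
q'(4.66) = 0.00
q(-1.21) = -5.48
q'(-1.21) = -0.69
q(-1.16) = -5.51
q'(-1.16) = -0.58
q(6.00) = 0.00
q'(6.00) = 0.00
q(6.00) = 0.00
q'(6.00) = 0.00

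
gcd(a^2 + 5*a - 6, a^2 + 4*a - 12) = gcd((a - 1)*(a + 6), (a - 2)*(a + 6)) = a + 6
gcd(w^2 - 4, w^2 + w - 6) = w - 2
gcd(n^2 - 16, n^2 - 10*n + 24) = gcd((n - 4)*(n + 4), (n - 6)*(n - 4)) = n - 4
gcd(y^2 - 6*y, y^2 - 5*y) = y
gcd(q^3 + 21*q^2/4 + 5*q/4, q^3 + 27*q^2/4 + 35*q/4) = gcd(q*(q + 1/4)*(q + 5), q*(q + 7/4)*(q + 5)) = q^2 + 5*q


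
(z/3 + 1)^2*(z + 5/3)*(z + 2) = z^4/9 + 29*z^3/27 + 103*z^2/27 + 53*z/9 + 10/3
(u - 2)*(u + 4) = u^2 + 2*u - 8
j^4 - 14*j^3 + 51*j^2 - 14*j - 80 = (j - 8)*(j - 5)*(j - 2)*(j + 1)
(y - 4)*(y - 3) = y^2 - 7*y + 12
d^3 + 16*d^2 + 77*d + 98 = (d + 2)*(d + 7)^2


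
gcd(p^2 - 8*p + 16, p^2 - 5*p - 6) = 1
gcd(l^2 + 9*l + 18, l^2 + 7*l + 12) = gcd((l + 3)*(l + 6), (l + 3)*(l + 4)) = l + 3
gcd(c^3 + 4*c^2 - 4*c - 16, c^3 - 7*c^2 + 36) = c + 2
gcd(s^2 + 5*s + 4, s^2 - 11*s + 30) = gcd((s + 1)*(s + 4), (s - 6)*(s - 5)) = 1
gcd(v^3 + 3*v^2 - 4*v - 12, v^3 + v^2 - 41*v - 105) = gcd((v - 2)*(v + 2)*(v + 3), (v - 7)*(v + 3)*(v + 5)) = v + 3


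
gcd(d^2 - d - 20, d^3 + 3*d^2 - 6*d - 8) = d + 4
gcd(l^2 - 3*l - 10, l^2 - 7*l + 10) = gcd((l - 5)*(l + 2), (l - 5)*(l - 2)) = l - 5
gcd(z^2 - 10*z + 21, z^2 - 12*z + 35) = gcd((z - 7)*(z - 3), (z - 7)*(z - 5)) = z - 7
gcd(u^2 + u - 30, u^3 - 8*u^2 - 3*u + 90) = u - 5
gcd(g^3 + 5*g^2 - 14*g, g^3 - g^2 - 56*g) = g^2 + 7*g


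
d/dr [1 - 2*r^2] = -4*r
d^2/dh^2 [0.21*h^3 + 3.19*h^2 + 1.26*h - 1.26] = 1.26*h + 6.38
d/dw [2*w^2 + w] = 4*w + 1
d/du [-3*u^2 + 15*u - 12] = 15 - 6*u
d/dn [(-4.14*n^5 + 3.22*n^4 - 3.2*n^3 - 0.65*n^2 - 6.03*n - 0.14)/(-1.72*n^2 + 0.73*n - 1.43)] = (21.3624*n^6 - 23.1656*n^5 + 42.1568*n^4 - 23.0904*n^3 + 2.8819*n^2 + 1.3774*n + 8.7251)/(2.9584*n^4 - 2.5112*n^3 + 5.4521*n^2 - 2.0878*n + 2.0449)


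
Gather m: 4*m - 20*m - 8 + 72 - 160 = -16*m - 96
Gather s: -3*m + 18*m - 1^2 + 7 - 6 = 15*m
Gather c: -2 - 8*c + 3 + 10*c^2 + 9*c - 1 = 10*c^2 + c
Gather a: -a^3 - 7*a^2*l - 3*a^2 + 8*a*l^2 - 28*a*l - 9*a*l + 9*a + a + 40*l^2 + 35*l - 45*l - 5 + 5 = -a^3 + a^2*(-7*l - 3) + a*(8*l^2 - 37*l + 10) + 40*l^2 - 10*l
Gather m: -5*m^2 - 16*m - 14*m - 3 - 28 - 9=-5*m^2 - 30*m - 40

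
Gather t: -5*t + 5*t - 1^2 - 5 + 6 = 0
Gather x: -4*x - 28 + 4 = -4*x - 24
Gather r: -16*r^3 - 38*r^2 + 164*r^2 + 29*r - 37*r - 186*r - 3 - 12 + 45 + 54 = -16*r^3 + 126*r^2 - 194*r + 84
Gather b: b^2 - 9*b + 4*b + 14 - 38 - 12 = b^2 - 5*b - 36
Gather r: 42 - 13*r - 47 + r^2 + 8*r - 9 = r^2 - 5*r - 14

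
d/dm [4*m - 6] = 4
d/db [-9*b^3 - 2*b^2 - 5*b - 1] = -27*b^2 - 4*b - 5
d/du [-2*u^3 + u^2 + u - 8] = -6*u^2 + 2*u + 1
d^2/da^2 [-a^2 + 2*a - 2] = -2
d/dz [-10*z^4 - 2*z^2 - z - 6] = -40*z^3 - 4*z - 1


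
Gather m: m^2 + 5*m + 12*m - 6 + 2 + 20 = m^2 + 17*m + 16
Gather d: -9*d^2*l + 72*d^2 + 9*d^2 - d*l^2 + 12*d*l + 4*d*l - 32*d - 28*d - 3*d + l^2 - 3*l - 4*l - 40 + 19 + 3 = d^2*(81 - 9*l) + d*(-l^2 + 16*l - 63) + l^2 - 7*l - 18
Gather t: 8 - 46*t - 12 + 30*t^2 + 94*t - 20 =30*t^2 + 48*t - 24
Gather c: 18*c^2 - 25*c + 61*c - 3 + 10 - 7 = 18*c^2 + 36*c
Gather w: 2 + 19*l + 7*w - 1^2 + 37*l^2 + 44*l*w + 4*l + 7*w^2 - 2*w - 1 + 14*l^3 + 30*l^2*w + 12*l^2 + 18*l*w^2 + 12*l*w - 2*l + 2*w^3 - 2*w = 14*l^3 + 49*l^2 + 21*l + 2*w^3 + w^2*(18*l + 7) + w*(30*l^2 + 56*l + 3)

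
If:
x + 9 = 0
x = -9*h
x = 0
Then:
No Solution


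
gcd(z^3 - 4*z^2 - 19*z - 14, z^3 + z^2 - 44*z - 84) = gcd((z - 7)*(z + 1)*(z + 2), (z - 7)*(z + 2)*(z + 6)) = z^2 - 5*z - 14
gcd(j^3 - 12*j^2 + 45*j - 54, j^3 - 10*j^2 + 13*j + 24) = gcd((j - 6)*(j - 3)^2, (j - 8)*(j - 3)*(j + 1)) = j - 3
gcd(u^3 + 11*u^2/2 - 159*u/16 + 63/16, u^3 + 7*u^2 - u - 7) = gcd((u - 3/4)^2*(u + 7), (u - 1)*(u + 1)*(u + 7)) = u + 7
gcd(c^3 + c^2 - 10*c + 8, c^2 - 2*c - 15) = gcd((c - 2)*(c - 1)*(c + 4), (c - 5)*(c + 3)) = 1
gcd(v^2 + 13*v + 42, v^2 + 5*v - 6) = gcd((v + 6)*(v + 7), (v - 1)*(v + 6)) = v + 6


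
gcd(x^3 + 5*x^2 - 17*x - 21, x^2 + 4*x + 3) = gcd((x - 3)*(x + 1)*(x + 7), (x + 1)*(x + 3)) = x + 1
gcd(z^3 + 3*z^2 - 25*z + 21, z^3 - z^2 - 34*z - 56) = 1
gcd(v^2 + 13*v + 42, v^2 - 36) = v + 6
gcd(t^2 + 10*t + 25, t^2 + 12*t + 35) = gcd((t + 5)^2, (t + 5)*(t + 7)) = t + 5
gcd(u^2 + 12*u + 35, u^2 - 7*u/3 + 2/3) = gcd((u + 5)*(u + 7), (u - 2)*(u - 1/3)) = 1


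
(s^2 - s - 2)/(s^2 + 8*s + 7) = (s - 2)/(s + 7)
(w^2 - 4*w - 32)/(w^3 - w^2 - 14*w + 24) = (w - 8)/(w^2 - 5*w + 6)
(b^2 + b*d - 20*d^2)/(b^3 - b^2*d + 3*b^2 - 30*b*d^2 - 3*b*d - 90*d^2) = (b - 4*d)/(b^2 - 6*b*d + 3*b - 18*d)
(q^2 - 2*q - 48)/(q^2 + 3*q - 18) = (q - 8)/(q - 3)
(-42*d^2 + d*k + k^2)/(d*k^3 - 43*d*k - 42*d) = (42*d^2 - d*k - k^2)/(d*(-k^3 + 43*k + 42))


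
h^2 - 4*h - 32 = (h - 8)*(h + 4)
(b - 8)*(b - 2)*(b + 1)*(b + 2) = b^4 - 7*b^3 - 12*b^2 + 28*b + 32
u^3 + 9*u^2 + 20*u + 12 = (u + 1)*(u + 2)*(u + 6)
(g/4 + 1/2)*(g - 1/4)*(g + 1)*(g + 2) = g^4/4 + 19*g^3/16 + 27*g^2/16 + g/2 - 1/4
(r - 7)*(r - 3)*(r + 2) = r^3 - 8*r^2 + r + 42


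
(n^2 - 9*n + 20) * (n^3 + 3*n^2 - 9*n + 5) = n^5 - 6*n^4 - 16*n^3 + 146*n^2 - 225*n + 100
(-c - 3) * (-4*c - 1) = 4*c^2 + 13*c + 3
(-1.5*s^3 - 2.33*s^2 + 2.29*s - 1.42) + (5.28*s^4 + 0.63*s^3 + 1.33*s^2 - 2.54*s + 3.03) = 5.28*s^4 - 0.87*s^3 - 1.0*s^2 - 0.25*s + 1.61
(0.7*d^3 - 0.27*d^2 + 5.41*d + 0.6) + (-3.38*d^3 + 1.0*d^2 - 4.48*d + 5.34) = -2.68*d^3 + 0.73*d^2 + 0.93*d + 5.94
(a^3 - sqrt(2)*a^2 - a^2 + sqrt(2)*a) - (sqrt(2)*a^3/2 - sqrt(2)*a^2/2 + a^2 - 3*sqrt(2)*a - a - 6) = -sqrt(2)*a^3/2 + a^3 - 2*a^2 - sqrt(2)*a^2/2 + a + 4*sqrt(2)*a + 6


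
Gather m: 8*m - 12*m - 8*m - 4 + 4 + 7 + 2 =9 - 12*m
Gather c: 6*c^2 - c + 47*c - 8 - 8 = 6*c^2 + 46*c - 16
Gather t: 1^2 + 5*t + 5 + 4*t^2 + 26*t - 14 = 4*t^2 + 31*t - 8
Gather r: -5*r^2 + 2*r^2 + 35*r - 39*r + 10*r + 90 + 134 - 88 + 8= -3*r^2 + 6*r + 144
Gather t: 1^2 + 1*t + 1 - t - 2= 0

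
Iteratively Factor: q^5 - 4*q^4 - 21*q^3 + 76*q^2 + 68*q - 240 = (q - 3)*(q^4 - q^3 - 24*q^2 + 4*q + 80) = (q - 3)*(q - 2)*(q^3 + q^2 - 22*q - 40) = (q - 5)*(q - 3)*(q - 2)*(q^2 + 6*q + 8) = (q - 5)*(q - 3)*(q - 2)*(q + 4)*(q + 2)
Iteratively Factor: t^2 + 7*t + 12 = (t + 3)*(t + 4)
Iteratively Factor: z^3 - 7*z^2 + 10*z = (z - 5)*(z^2 - 2*z) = z*(z - 5)*(z - 2)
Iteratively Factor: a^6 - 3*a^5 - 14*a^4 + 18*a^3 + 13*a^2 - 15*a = (a)*(a^5 - 3*a^4 - 14*a^3 + 18*a^2 + 13*a - 15) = a*(a - 1)*(a^4 - 2*a^3 - 16*a^2 + 2*a + 15) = a*(a - 5)*(a - 1)*(a^3 + 3*a^2 - a - 3) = a*(a - 5)*(a - 1)*(a + 1)*(a^2 + 2*a - 3) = a*(a - 5)*(a - 1)*(a + 1)*(a + 3)*(a - 1)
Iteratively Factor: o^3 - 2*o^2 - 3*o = (o + 1)*(o^2 - 3*o) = o*(o + 1)*(o - 3)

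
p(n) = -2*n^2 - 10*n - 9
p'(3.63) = -24.52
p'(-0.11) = -9.56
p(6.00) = -141.00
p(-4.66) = -5.83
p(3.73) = -74.13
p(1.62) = -30.45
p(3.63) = -71.65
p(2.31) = -42.77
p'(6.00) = -34.00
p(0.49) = -14.38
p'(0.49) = -11.96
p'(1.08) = -14.32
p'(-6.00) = 14.00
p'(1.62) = -16.48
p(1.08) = -22.13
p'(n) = -4*n - 10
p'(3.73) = -24.92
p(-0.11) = -7.92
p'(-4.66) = 8.64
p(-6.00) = -21.00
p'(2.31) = -19.24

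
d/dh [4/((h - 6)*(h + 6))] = -8*h/(h^4 - 72*h^2 + 1296)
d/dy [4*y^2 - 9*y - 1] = 8*y - 9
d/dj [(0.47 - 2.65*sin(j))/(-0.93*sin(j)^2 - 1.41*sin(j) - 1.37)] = (-2.4645*sin(j)^2 + 0.8742*sin(j) + 4.2932)*cos(j)/(0.8649*sin(j)^4 + 2.6226*sin(j)^3 + 4.5363*sin(j)^2 + 3.8634*sin(j) + 1.8769)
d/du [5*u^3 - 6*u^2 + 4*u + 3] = 15*u^2 - 12*u + 4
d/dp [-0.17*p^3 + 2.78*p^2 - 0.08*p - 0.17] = -0.51*p^2 + 5.56*p - 0.08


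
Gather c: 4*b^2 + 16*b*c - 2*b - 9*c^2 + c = 4*b^2 - 2*b - 9*c^2 + c*(16*b + 1)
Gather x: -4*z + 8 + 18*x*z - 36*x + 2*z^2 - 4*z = x*(18*z - 36) + 2*z^2 - 8*z + 8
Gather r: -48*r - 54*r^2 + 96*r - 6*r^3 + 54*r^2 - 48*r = -6*r^3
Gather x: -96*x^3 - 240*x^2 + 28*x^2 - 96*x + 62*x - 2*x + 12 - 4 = -96*x^3 - 212*x^2 - 36*x + 8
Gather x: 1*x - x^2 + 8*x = -x^2 + 9*x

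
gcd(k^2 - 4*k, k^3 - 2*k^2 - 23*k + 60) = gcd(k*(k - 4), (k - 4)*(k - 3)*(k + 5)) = k - 4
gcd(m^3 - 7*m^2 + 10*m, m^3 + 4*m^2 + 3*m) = m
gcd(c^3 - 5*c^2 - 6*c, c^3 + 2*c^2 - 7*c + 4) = 1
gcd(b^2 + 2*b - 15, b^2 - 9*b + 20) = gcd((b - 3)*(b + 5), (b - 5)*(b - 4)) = 1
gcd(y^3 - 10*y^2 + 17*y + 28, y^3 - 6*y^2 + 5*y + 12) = y^2 - 3*y - 4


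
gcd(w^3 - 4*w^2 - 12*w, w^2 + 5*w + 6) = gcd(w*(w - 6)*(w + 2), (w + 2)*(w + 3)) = w + 2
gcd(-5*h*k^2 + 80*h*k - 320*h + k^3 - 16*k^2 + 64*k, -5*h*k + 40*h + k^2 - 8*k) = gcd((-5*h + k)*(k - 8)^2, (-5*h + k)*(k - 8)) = 5*h*k - 40*h - k^2 + 8*k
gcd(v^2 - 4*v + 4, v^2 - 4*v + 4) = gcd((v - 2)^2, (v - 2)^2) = v^2 - 4*v + 4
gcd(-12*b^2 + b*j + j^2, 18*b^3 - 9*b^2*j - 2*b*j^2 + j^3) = 3*b - j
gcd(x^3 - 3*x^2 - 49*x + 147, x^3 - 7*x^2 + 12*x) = x - 3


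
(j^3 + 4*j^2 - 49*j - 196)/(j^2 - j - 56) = (j^2 - 3*j - 28)/(j - 8)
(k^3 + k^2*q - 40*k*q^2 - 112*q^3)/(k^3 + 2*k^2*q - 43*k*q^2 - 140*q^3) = (k + 4*q)/(k + 5*q)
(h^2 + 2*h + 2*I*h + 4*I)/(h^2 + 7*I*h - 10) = (h + 2)/(h + 5*I)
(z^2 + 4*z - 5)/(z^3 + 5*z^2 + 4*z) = (z^2 + 4*z - 5)/(z*(z^2 + 5*z + 4))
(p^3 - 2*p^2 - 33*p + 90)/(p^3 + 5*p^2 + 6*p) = (p^3 - 2*p^2 - 33*p + 90)/(p*(p^2 + 5*p + 6))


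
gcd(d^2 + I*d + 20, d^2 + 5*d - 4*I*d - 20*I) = d - 4*I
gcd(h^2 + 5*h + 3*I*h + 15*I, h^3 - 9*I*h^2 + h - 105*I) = h + 3*I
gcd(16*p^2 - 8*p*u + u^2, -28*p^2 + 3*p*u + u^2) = 4*p - u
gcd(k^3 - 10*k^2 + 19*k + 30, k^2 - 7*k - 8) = k + 1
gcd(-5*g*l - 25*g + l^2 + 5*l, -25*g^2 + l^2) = 5*g - l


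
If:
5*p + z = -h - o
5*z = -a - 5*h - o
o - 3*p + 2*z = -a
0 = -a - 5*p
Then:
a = -20*z/31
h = -21*z/31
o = -30*z/31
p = 4*z/31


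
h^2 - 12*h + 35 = (h - 7)*(h - 5)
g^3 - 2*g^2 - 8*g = g*(g - 4)*(g + 2)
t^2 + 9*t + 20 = (t + 4)*(t + 5)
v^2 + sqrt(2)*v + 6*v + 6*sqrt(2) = (v + 6)*(v + sqrt(2))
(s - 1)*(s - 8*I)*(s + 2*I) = s^3 - s^2 - 6*I*s^2 + 16*s + 6*I*s - 16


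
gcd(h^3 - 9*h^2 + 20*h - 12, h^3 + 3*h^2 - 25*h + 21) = h - 1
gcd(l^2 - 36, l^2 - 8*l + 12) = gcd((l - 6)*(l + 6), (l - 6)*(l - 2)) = l - 6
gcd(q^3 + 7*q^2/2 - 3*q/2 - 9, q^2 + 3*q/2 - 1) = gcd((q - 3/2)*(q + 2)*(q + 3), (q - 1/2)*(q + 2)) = q + 2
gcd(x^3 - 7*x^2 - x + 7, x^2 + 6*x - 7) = x - 1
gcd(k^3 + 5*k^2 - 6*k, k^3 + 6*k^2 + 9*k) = k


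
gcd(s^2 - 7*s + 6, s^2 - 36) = s - 6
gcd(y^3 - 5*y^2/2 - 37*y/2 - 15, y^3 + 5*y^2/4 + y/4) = y + 1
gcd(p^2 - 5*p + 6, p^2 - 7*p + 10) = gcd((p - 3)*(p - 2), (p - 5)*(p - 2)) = p - 2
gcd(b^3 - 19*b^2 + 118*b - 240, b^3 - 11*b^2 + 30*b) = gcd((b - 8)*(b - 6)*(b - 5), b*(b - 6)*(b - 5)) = b^2 - 11*b + 30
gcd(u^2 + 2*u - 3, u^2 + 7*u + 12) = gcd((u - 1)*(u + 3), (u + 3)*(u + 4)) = u + 3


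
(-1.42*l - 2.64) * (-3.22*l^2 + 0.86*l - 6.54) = 4.5724*l^3 + 7.2796*l^2 + 7.0164*l + 17.2656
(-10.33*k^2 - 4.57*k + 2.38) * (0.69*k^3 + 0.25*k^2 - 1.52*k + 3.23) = -7.1277*k^5 - 5.7358*k^4 + 16.2013*k^3 - 25.8245*k^2 - 18.3787*k + 7.6874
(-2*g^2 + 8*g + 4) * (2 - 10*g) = 20*g^3 - 84*g^2 - 24*g + 8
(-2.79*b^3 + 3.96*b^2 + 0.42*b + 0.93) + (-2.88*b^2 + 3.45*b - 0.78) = -2.79*b^3 + 1.08*b^2 + 3.87*b + 0.15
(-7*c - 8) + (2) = -7*c - 6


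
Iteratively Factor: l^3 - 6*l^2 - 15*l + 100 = (l - 5)*(l^2 - l - 20) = (l - 5)*(l + 4)*(l - 5)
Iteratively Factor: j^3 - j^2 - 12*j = (j - 4)*(j^2 + 3*j) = (j - 4)*(j + 3)*(j)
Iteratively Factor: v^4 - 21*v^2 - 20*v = (v)*(v^3 - 21*v - 20) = v*(v - 5)*(v^2 + 5*v + 4) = v*(v - 5)*(v + 4)*(v + 1)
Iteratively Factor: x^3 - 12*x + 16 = (x - 2)*(x^2 + 2*x - 8) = (x - 2)^2*(x + 4)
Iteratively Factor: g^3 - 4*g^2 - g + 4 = (g + 1)*(g^2 - 5*g + 4) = (g - 1)*(g + 1)*(g - 4)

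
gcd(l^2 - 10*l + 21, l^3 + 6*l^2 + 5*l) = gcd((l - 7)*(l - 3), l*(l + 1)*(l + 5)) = 1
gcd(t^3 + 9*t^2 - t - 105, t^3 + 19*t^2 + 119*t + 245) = t^2 + 12*t + 35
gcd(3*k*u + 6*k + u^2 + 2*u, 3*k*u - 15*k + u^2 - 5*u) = 3*k + u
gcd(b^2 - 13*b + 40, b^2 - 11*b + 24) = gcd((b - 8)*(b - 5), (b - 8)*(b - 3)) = b - 8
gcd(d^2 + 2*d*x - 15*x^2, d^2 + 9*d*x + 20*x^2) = d + 5*x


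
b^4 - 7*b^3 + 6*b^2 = b^2*(b - 6)*(b - 1)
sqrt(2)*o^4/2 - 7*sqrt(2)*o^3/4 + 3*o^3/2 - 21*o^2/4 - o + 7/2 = (o - 7/2)*(o - sqrt(2)/2)*(o + sqrt(2))*(sqrt(2)*o/2 + 1)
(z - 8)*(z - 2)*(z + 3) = z^3 - 7*z^2 - 14*z + 48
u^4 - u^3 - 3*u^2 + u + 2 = (u - 2)*(u - 1)*(u + 1)^2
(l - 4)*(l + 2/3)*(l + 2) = l^3 - 4*l^2/3 - 28*l/3 - 16/3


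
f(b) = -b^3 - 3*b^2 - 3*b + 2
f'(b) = -3*b^2 - 6*b - 3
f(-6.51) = 170.28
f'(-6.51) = -91.08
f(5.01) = -214.08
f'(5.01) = -108.36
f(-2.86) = 9.43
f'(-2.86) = -10.38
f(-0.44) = 2.82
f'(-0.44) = -0.94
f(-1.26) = 3.02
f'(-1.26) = -0.20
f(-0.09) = 2.25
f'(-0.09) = -2.48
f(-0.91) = 3.00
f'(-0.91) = -0.02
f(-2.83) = 9.13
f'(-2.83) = -10.05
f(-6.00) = 128.00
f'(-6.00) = -75.00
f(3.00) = -61.00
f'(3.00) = -48.00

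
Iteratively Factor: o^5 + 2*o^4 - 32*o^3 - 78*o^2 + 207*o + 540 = (o + 3)*(o^4 - o^3 - 29*o^2 + 9*o + 180) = (o + 3)^2*(o^3 - 4*o^2 - 17*o + 60) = (o - 3)*(o + 3)^2*(o^2 - o - 20) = (o - 5)*(o - 3)*(o + 3)^2*(o + 4)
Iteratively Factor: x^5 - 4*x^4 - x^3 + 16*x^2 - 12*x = (x - 2)*(x^4 - 2*x^3 - 5*x^2 + 6*x) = x*(x - 2)*(x^3 - 2*x^2 - 5*x + 6) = x*(x - 2)*(x + 2)*(x^2 - 4*x + 3) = x*(x - 3)*(x - 2)*(x + 2)*(x - 1)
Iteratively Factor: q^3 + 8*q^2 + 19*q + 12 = (q + 1)*(q^2 + 7*q + 12) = (q + 1)*(q + 3)*(q + 4)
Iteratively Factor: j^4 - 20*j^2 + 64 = (j + 2)*(j^3 - 2*j^2 - 16*j + 32) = (j + 2)*(j + 4)*(j^2 - 6*j + 8) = (j - 2)*(j + 2)*(j + 4)*(j - 4)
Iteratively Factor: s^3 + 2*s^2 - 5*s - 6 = (s + 1)*(s^2 + s - 6) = (s - 2)*(s + 1)*(s + 3)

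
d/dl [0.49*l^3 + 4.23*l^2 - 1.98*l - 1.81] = 1.47*l^2 + 8.46*l - 1.98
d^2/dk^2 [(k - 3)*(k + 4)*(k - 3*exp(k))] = -3*k^2*exp(k) - 15*k*exp(k) + 6*k + 24*exp(k) + 2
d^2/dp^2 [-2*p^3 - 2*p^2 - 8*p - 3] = -12*p - 4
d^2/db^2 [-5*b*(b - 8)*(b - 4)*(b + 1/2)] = -60*b^2 + 345*b - 260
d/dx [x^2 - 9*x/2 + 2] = 2*x - 9/2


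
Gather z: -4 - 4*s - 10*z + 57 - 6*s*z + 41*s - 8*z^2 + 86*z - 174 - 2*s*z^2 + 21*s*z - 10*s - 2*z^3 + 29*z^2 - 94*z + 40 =27*s - 2*z^3 + z^2*(21 - 2*s) + z*(15*s - 18) - 81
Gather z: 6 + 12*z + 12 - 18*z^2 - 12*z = 18 - 18*z^2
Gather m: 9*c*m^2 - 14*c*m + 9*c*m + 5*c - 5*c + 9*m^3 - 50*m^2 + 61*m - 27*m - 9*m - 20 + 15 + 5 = 9*m^3 + m^2*(9*c - 50) + m*(25 - 5*c)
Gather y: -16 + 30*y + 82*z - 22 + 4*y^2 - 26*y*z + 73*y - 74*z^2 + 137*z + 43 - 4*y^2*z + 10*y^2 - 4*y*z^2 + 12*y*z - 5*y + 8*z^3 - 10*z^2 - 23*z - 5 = y^2*(14 - 4*z) + y*(-4*z^2 - 14*z + 98) + 8*z^3 - 84*z^2 + 196*z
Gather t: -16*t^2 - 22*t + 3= -16*t^2 - 22*t + 3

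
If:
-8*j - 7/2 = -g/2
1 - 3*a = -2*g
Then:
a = 32*j/3 + 5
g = 16*j + 7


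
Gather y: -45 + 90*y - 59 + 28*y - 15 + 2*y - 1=120*y - 120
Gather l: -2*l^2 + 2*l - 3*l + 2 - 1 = -2*l^2 - l + 1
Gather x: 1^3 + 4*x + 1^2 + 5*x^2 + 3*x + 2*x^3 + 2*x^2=2*x^3 + 7*x^2 + 7*x + 2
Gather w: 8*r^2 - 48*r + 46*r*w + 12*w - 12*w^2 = 8*r^2 - 48*r - 12*w^2 + w*(46*r + 12)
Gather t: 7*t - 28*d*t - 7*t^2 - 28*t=-7*t^2 + t*(-28*d - 21)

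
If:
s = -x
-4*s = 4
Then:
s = -1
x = 1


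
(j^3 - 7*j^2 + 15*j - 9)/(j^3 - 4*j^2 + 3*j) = (j - 3)/j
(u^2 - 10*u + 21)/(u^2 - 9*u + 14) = (u - 3)/(u - 2)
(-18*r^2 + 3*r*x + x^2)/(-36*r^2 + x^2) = (-3*r + x)/(-6*r + x)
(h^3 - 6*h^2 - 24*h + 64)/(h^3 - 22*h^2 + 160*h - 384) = (h^2 + 2*h - 8)/(h^2 - 14*h + 48)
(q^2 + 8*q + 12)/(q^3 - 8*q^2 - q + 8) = (q^2 + 8*q + 12)/(q^3 - 8*q^2 - q + 8)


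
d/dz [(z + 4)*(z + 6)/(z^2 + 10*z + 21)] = 6*(-z - 5)/(z^4 + 20*z^3 + 142*z^2 + 420*z + 441)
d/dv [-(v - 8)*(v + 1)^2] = 3*(5 - v)*(v + 1)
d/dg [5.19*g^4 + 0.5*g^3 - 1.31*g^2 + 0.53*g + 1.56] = 20.76*g^3 + 1.5*g^2 - 2.62*g + 0.53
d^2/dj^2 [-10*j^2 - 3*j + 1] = -20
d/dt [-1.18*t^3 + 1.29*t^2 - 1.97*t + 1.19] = -3.54*t^2 + 2.58*t - 1.97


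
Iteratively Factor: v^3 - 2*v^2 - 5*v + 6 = (v - 3)*(v^2 + v - 2) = (v - 3)*(v - 1)*(v + 2)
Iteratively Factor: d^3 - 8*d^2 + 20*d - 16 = (d - 2)*(d^2 - 6*d + 8) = (d - 2)^2*(d - 4)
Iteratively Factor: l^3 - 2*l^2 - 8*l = (l)*(l^2 - 2*l - 8) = l*(l + 2)*(l - 4)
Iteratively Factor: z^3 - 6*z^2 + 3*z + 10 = (z - 2)*(z^2 - 4*z - 5) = (z - 2)*(z + 1)*(z - 5)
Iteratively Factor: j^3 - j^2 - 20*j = (j)*(j^2 - j - 20) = j*(j + 4)*(j - 5)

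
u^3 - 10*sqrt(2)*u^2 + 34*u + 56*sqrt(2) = (u - 7*sqrt(2))*(u - 4*sqrt(2))*(u + sqrt(2))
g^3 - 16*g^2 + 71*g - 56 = (g - 8)*(g - 7)*(g - 1)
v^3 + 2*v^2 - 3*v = v*(v - 1)*(v + 3)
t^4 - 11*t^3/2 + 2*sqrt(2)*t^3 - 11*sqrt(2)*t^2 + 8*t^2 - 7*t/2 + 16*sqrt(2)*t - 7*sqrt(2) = (t - 7/2)*(t - 1)^2*(t + 2*sqrt(2))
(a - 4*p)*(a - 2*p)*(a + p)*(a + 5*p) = a^4 - 23*a^2*p^2 + 18*a*p^3 + 40*p^4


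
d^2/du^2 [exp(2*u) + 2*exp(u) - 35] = (4*exp(u) + 2)*exp(u)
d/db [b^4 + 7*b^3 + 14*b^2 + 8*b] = 4*b^3 + 21*b^2 + 28*b + 8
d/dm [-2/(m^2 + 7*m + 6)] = 2*(2*m + 7)/(m^2 + 7*m + 6)^2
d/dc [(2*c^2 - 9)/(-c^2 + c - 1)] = (2*c^2 - 22*c + 9)/(c^4 - 2*c^3 + 3*c^2 - 2*c + 1)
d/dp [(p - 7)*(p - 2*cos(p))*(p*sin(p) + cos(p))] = p*(p - 7)*(p - 2*cos(p))*cos(p) + (p - 7)*(p*sin(p) + cos(p))*(2*sin(p) + 1) + (p - 2*cos(p))*(p*sin(p) + cos(p))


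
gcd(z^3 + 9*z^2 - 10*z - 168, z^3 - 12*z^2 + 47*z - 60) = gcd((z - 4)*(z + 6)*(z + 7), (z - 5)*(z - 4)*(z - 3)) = z - 4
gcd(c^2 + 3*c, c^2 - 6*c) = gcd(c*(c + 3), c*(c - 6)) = c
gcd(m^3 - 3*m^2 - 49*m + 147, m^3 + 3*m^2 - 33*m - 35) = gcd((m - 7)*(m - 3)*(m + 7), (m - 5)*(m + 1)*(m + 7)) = m + 7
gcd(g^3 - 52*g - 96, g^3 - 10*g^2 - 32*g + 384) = g^2 - 2*g - 48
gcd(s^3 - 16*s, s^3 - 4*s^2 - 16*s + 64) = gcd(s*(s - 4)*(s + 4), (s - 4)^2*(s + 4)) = s^2 - 16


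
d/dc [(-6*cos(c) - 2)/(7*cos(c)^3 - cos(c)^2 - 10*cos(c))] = 4*(-21*cos(c)^3 - 9*cos(c)^2 + cos(c) + 5)*sin(c)/((7*sin(c)^2 + cos(c) + 3)^2*cos(c)^2)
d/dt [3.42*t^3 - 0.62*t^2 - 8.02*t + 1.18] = 10.26*t^2 - 1.24*t - 8.02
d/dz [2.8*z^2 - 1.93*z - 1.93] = 5.6*z - 1.93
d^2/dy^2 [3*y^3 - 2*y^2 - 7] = 18*y - 4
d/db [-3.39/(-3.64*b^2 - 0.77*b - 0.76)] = (-24.6792*b - 2.6103)/(3.64*b^2 + 0.77*b + 0.76)^2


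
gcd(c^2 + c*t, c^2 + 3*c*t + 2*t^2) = c + t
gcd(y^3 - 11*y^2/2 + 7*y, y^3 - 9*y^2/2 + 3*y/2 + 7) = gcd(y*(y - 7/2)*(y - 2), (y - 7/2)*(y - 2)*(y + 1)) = y^2 - 11*y/2 + 7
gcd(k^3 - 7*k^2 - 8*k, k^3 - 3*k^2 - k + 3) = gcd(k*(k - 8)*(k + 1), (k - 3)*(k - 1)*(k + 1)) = k + 1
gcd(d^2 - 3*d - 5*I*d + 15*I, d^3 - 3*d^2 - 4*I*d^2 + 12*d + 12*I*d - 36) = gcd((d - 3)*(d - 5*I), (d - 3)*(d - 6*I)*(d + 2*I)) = d - 3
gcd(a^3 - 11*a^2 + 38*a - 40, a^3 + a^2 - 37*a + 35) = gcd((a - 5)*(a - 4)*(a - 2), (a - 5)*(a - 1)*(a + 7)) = a - 5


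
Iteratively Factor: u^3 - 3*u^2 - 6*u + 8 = (u - 1)*(u^2 - 2*u - 8) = (u - 4)*(u - 1)*(u + 2)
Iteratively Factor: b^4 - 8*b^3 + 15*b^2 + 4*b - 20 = (b - 2)*(b^3 - 6*b^2 + 3*b + 10) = (b - 2)*(b + 1)*(b^2 - 7*b + 10) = (b - 2)^2*(b + 1)*(b - 5)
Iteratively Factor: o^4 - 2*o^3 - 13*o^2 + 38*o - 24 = (o + 4)*(o^3 - 6*o^2 + 11*o - 6) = (o - 2)*(o + 4)*(o^2 - 4*o + 3) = (o - 2)*(o - 1)*(o + 4)*(o - 3)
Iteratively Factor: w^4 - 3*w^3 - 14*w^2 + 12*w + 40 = (w + 2)*(w^3 - 5*w^2 - 4*w + 20) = (w + 2)^2*(w^2 - 7*w + 10) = (w - 5)*(w + 2)^2*(w - 2)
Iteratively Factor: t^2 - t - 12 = (t - 4)*(t + 3)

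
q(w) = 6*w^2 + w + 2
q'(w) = 12*w + 1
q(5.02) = 158.22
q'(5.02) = 61.24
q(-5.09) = 152.36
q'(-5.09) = -60.08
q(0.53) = 4.22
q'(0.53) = 7.36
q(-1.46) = 13.33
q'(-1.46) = -16.52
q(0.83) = 6.96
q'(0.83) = 10.96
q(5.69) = 201.95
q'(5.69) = 69.28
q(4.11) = 107.46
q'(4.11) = 50.32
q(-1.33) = 11.28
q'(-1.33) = -14.96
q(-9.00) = 479.00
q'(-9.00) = -107.00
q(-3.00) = 53.00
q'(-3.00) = -35.00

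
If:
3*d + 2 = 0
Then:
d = -2/3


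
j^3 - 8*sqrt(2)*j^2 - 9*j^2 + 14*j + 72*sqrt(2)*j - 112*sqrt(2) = (j - 7)*(j - 2)*(j - 8*sqrt(2))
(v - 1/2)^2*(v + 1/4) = v^3 - 3*v^2/4 + 1/16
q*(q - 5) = q^2 - 5*q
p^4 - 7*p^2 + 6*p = p*(p - 2)*(p - 1)*(p + 3)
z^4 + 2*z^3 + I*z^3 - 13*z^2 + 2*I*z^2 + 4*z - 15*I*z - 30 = (z - 3)*(z + 5)*(z - I)*(z + 2*I)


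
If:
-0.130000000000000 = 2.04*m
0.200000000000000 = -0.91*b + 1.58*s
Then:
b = 1.73626373626374*s - 0.21978021978022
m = -0.06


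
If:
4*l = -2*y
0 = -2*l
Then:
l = 0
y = 0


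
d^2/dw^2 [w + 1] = 0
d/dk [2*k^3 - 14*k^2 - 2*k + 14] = 6*k^2 - 28*k - 2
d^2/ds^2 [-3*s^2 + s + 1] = -6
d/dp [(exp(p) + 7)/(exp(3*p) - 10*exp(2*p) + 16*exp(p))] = (-2*exp(3*p) - 11*exp(2*p) + 140*exp(p) - 112)*exp(-p)/(exp(4*p) - 20*exp(3*p) + 132*exp(2*p) - 320*exp(p) + 256)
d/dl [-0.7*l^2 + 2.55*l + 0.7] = 2.55 - 1.4*l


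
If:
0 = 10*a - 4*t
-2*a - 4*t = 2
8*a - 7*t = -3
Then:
No Solution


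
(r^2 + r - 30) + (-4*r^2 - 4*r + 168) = -3*r^2 - 3*r + 138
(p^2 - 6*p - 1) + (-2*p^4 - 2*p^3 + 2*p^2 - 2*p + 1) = -2*p^4 - 2*p^3 + 3*p^2 - 8*p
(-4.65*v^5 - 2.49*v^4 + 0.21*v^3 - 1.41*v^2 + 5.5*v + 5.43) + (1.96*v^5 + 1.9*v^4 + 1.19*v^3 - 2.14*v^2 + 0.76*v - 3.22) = -2.69*v^5 - 0.59*v^4 + 1.4*v^3 - 3.55*v^2 + 6.26*v + 2.21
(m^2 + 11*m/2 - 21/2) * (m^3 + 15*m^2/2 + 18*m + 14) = m^5 + 13*m^4 + 195*m^3/4 + 137*m^2/4 - 112*m - 147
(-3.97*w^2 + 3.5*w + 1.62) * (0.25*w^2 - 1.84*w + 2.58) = -0.9925*w^4 + 8.1798*w^3 - 16.2776*w^2 + 6.0492*w + 4.1796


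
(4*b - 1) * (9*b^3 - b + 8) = 36*b^4 - 9*b^3 - 4*b^2 + 33*b - 8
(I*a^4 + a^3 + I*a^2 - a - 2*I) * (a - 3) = I*a^5 + a^4 - 3*I*a^4 - 3*a^3 + I*a^3 - a^2 - 3*I*a^2 + 3*a - 2*I*a + 6*I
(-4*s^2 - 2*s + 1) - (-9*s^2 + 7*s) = 5*s^2 - 9*s + 1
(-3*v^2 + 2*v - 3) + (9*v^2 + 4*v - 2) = 6*v^2 + 6*v - 5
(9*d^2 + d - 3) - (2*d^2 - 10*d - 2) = 7*d^2 + 11*d - 1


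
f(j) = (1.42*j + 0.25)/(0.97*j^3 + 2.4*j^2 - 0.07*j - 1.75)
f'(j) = (1.42*j + 0.25)*(-2.91*j^2 - 4.8*j + 0.07)/(0.97*j^3 + 2.4*j^2 - 0.07*j - 1.75)^2 + 1.42/(0.97*j^3 + 2.4*j^2 - 0.07*j - 1.75)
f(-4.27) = 0.18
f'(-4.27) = 0.13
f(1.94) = 0.21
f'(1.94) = -0.20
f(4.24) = 0.05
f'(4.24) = -0.02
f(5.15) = 0.04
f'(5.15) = -0.01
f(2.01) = 0.20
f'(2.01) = -0.18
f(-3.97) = 0.22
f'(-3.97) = 0.18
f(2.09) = 0.18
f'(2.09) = -0.16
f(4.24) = 0.05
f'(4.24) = -0.02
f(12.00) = 0.01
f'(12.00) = -0.00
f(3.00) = 0.10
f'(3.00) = -0.06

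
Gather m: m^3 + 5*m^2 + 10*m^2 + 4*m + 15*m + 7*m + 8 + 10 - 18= m^3 + 15*m^2 + 26*m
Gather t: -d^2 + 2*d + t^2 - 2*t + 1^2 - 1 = -d^2 + 2*d + t^2 - 2*t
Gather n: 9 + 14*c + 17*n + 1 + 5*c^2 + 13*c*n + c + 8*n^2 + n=5*c^2 + 15*c + 8*n^2 + n*(13*c + 18) + 10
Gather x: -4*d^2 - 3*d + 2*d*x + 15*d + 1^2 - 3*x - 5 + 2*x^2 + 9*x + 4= -4*d^2 + 12*d + 2*x^2 + x*(2*d + 6)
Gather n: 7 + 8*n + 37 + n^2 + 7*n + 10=n^2 + 15*n + 54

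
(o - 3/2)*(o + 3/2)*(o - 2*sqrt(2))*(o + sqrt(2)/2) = o^4 - 3*sqrt(2)*o^3/2 - 17*o^2/4 + 27*sqrt(2)*o/8 + 9/2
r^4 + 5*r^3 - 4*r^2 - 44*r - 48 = (r - 3)*(r + 2)^2*(r + 4)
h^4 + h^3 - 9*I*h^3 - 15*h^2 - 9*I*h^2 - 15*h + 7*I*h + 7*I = (h + 1)*(h - 7*I)*(h - I)^2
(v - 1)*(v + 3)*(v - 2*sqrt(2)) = v^3 - 2*sqrt(2)*v^2 + 2*v^2 - 4*sqrt(2)*v - 3*v + 6*sqrt(2)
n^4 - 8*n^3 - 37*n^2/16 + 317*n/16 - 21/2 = (n - 8)*(n - 1)*(n - 3/4)*(n + 7/4)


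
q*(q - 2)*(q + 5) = q^3 + 3*q^2 - 10*q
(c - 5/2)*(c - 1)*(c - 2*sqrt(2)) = c^3 - 7*c^2/2 - 2*sqrt(2)*c^2 + 5*c/2 + 7*sqrt(2)*c - 5*sqrt(2)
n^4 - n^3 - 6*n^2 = n^2*(n - 3)*(n + 2)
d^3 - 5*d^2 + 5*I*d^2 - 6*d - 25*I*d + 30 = (d - 5)*(d + 2*I)*(d + 3*I)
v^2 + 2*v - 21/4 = (v - 3/2)*(v + 7/2)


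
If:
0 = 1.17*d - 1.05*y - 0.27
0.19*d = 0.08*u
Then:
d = 0.897435897435897*y + 0.230769230769231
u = 2.13141025641026*y + 0.548076923076923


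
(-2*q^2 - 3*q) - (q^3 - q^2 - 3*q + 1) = -q^3 - q^2 - 1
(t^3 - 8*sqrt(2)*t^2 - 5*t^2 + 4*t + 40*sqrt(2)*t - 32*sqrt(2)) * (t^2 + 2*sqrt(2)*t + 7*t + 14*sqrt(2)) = t^5 - 6*sqrt(2)*t^4 + 2*t^4 - 63*t^3 - 12*sqrt(2)*t^3 - 36*t^2 + 186*sqrt(2)*t^2 - 168*sqrt(2)*t + 992*t - 896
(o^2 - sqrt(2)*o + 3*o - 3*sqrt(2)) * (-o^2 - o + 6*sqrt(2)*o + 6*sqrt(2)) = -o^4 - 4*o^3 + 7*sqrt(2)*o^3 - 15*o^2 + 28*sqrt(2)*o^2 - 48*o + 21*sqrt(2)*o - 36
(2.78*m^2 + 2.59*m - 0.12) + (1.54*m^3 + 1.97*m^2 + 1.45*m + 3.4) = 1.54*m^3 + 4.75*m^2 + 4.04*m + 3.28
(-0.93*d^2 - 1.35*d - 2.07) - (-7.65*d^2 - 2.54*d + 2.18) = 6.72*d^2 + 1.19*d - 4.25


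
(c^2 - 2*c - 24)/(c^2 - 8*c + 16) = (c^2 - 2*c - 24)/(c^2 - 8*c + 16)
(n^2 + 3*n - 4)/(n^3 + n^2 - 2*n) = (n + 4)/(n*(n + 2))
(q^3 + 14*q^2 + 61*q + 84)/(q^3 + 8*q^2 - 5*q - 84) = (q + 3)/(q - 3)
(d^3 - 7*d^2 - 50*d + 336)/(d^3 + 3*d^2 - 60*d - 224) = (d - 6)/(d + 4)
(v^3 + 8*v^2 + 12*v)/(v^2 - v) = (v^2 + 8*v + 12)/(v - 1)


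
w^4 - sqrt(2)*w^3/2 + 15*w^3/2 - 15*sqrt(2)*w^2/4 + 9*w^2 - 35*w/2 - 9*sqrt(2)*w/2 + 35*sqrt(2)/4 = (w - 1)*(w + 7/2)*(w + 5)*(w - sqrt(2)/2)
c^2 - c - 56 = (c - 8)*(c + 7)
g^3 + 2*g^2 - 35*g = g*(g - 5)*(g + 7)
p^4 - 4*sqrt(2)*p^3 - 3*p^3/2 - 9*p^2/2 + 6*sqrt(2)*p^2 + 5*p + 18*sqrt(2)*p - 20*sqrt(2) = (p - 5/2)*(p - 1)*(p + 2)*(p - 4*sqrt(2))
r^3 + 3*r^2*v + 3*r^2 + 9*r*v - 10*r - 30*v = (r - 2)*(r + 5)*(r + 3*v)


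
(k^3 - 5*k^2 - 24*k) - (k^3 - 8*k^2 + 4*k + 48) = 3*k^2 - 28*k - 48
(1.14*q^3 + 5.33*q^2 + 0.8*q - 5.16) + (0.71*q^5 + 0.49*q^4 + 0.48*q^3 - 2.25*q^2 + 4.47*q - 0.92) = 0.71*q^5 + 0.49*q^4 + 1.62*q^3 + 3.08*q^2 + 5.27*q - 6.08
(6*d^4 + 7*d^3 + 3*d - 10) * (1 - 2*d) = -12*d^5 - 8*d^4 + 7*d^3 - 6*d^2 + 23*d - 10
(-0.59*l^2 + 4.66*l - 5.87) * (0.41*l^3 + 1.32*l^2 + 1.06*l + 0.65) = -0.2419*l^5 + 1.1318*l^4 + 3.1191*l^3 - 3.1923*l^2 - 3.1932*l - 3.8155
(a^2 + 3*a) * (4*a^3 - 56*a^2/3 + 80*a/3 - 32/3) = 4*a^5 - 20*a^4/3 - 88*a^3/3 + 208*a^2/3 - 32*a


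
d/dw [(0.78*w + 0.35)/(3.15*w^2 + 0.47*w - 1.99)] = (2.457*w^2 + 0.3666*w - (0.78*w + 0.35)*(6.3*w + 0.47) - 1.5522)/(3.15*w^2 + 0.47*w - 1.99)^2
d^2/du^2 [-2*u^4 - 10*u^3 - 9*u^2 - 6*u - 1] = -24*u^2 - 60*u - 18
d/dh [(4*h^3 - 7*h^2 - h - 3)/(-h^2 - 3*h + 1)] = 2*(-2*h^4 - 12*h^3 + 16*h^2 - 10*h - 5)/(h^4 + 6*h^3 + 7*h^2 - 6*h + 1)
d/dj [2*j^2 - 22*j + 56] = 4*j - 22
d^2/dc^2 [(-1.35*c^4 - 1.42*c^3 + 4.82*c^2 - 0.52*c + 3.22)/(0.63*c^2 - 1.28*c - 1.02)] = (-1.07163*c^6 + 6.53184*c^5 - 8.06598*c^4 - 27.31808*c^3 - 1.726092*c^2 - 26.448768*c + 26.07692)/(0.250047*c^6 - 1.524096*c^5 + 1.882062*c^4 + 2.838016*c^3 - 3.047148*c^2 - 3.995136*c - 1.061208)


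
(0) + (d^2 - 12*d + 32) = d^2 - 12*d + 32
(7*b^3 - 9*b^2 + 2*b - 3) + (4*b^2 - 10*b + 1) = 7*b^3 - 5*b^2 - 8*b - 2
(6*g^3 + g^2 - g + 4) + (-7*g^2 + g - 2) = 6*g^3 - 6*g^2 + 2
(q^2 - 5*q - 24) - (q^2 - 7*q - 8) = 2*q - 16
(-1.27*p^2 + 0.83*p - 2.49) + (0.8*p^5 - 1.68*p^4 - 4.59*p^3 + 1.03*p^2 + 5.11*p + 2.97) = 0.8*p^5 - 1.68*p^4 - 4.59*p^3 - 0.24*p^2 + 5.94*p + 0.48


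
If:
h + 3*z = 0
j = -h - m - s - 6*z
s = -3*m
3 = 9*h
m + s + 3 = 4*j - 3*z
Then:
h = 1/3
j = 3/5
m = 2/15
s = -2/5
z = -1/9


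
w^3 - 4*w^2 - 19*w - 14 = (w - 7)*(w + 1)*(w + 2)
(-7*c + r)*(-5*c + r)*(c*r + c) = 35*c^3*r + 35*c^3 - 12*c^2*r^2 - 12*c^2*r + c*r^3 + c*r^2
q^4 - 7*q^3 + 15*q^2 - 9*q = q*(q - 3)^2*(q - 1)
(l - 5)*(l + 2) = l^2 - 3*l - 10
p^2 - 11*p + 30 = (p - 6)*(p - 5)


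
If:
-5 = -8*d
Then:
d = 5/8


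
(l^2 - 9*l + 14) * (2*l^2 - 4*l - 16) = 2*l^4 - 22*l^3 + 48*l^2 + 88*l - 224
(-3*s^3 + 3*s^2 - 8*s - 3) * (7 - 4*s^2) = 12*s^5 - 12*s^4 + 11*s^3 + 33*s^2 - 56*s - 21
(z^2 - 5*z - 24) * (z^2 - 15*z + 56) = z^4 - 20*z^3 + 107*z^2 + 80*z - 1344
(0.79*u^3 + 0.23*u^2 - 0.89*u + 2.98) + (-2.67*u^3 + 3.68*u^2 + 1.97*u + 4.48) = -1.88*u^3 + 3.91*u^2 + 1.08*u + 7.46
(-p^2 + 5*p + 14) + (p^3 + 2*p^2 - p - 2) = p^3 + p^2 + 4*p + 12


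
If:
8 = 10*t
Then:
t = 4/5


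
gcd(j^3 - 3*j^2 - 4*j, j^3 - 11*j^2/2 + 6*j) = j^2 - 4*j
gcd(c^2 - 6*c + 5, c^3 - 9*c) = 1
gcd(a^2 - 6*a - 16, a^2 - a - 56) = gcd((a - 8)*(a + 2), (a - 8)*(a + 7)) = a - 8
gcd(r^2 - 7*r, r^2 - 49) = r - 7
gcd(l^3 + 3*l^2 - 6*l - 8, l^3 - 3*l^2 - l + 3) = l + 1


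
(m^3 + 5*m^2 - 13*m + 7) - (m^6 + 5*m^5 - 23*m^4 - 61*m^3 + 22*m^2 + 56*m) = -m^6 - 5*m^5 + 23*m^4 + 62*m^3 - 17*m^2 - 69*m + 7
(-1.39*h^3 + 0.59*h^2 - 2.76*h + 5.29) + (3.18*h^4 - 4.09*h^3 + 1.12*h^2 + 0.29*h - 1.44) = 3.18*h^4 - 5.48*h^3 + 1.71*h^2 - 2.47*h + 3.85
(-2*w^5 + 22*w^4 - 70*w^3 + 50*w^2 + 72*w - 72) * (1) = -2*w^5 + 22*w^4 - 70*w^3 + 50*w^2 + 72*w - 72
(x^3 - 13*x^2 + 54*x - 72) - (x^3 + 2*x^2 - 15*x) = -15*x^2 + 69*x - 72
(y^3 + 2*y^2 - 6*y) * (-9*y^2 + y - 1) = -9*y^5 - 17*y^4 + 55*y^3 - 8*y^2 + 6*y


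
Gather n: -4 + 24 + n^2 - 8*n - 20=n^2 - 8*n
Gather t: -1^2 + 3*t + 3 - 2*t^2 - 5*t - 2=-2*t^2 - 2*t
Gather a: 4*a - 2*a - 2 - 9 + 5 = 2*a - 6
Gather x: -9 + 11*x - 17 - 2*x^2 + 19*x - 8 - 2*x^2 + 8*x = -4*x^2 + 38*x - 34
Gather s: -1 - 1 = -2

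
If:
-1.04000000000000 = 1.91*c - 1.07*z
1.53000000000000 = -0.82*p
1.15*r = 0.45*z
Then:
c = 0.56020942408377*z - 0.544502617801047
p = -1.87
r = 0.391304347826087*z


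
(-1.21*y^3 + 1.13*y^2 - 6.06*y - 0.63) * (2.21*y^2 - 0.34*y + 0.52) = -2.6741*y^5 + 2.9087*y^4 - 14.406*y^3 + 1.2557*y^2 - 2.937*y - 0.3276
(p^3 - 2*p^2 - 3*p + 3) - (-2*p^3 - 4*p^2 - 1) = 3*p^3 + 2*p^2 - 3*p + 4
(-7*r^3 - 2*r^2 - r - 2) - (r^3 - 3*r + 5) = -8*r^3 - 2*r^2 + 2*r - 7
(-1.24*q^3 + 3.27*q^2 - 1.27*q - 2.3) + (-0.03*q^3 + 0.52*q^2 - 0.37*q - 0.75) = -1.27*q^3 + 3.79*q^2 - 1.64*q - 3.05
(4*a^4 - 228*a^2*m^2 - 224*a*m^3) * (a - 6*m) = 4*a^5 - 24*a^4*m - 228*a^3*m^2 + 1144*a^2*m^3 + 1344*a*m^4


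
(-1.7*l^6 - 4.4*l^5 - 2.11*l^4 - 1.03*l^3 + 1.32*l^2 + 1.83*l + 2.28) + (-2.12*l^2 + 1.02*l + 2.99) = -1.7*l^6 - 4.4*l^5 - 2.11*l^4 - 1.03*l^3 - 0.8*l^2 + 2.85*l + 5.27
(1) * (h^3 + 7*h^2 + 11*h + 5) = h^3 + 7*h^2 + 11*h + 5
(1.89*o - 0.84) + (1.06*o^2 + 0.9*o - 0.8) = 1.06*o^2 + 2.79*o - 1.64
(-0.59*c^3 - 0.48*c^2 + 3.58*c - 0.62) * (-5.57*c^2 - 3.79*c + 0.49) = 3.2863*c^5 + 4.9097*c^4 - 18.4105*c^3 - 10.35*c^2 + 4.104*c - 0.3038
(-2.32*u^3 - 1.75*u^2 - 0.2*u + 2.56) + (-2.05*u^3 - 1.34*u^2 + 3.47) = -4.37*u^3 - 3.09*u^2 - 0.2*u + 6.03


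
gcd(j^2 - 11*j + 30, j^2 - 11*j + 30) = j^2 - 11*j + 30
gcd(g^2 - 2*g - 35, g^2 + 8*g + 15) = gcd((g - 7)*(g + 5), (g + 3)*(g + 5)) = g + 5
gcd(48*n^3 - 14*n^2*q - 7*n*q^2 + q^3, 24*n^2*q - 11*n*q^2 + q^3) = -8*n + q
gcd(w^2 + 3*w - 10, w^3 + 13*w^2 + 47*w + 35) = w + 5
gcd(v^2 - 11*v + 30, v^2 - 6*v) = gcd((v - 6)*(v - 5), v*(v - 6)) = v - 6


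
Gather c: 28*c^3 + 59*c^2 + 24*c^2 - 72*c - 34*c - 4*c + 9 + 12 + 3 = 28*c^3 + 83*c^2 - 110*c + 24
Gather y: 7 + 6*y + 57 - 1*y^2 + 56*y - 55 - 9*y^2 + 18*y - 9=-10*y^2 + 80*y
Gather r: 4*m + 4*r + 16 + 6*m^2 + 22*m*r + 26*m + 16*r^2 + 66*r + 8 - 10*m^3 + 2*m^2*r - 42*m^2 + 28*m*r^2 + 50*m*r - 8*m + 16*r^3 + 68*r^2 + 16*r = -10*m^3 - 36*m^2 + 22*m + 16*r^3 + r^2*(28*m + 84) + r*(2*m^2 + 72*m + 86) + 24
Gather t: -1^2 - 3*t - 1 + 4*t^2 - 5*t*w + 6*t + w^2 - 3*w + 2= 4*t^2 + t*(3 - 5*w) + w^2 - 3*w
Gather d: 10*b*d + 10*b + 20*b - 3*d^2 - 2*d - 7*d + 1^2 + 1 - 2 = 30*b - 3*d^2 + d*(10*b - 9)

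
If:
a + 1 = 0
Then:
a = -1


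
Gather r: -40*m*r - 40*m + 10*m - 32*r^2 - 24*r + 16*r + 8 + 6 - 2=-30*m - 32*r^2 + r*(-40*m - 8) + 12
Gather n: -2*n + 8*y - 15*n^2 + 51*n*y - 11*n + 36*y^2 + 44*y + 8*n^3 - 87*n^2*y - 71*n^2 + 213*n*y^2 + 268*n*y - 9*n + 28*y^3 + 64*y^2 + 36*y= 8*n^3 + n^2*(-87*y - 86) + n*(213*y^2 + 319*y - 22) + 28*y^3 + 100*y^2 + 88*y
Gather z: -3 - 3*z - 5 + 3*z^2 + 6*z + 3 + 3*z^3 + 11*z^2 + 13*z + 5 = 3*z^3 + 14*z^2 + 16*z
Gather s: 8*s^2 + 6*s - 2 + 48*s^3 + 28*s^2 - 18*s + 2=48*s^3 + 36*s^2 - 12*s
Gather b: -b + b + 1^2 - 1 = 0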